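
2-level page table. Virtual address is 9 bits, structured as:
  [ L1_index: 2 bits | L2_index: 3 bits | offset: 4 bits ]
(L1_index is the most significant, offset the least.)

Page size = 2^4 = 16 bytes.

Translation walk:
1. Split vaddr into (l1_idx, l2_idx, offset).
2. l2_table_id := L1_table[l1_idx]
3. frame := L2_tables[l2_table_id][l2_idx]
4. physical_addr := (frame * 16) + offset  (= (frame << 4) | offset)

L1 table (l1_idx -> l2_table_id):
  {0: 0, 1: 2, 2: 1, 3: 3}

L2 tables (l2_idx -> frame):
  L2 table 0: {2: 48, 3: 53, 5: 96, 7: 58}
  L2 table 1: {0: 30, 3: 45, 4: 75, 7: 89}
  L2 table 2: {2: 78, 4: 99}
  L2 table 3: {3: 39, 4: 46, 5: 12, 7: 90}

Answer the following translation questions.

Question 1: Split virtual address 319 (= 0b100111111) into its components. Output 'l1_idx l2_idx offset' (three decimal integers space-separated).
Answer: 2 3 15

Derivation:
vaddr = 319 = 0b100111111
  top 2 bits -> l1_idx = 2
  next 3 bits -> l2_idx = 3
  bottom 4 bits -> offset = 15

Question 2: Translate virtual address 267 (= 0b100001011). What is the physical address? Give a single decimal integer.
vaddr = 267 = 0b100001011
Split: l1_idx=2, l2_idx=0, offset=11
L1[2] = 1
L2[1][0] = 30
paddr = 30 * 16 + 11 = 491

Answer: 491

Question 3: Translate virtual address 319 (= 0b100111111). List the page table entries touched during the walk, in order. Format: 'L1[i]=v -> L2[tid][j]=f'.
vaddr = 319 = 0b100111111
Split: l1_idx=2, l2_idx=3, offset=15

Answer: L1[2]=1 -> L2[1][3]=45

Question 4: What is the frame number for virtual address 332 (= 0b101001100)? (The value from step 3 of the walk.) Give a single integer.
Answer: 75

Derivation:
vaddr = 332: l1_idx=2, l2_idx=4
L1[2] = 1; L2[1][4] = 75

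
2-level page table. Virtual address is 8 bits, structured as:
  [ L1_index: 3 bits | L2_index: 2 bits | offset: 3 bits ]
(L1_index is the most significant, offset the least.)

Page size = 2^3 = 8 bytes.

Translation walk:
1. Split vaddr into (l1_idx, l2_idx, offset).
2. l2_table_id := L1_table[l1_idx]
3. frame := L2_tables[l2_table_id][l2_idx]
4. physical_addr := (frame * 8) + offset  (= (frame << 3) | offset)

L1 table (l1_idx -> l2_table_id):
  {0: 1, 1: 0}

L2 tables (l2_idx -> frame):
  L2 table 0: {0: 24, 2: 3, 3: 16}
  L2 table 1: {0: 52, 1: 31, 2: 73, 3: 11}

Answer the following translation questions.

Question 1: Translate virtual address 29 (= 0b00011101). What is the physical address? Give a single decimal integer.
vaddr = 29 = 0b00011101
Split: l1_idx=0, l2_idx=3, offset=5
L1[0] = 1
L2[1][3] = 11
paddr = 11 * 8 + 5 = 93

Answer: 93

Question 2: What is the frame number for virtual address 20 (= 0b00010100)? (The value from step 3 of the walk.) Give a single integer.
Answer: 73

Derivation:
vaddr = 20: l1_idx=0, l2_idx=2
L1[0] = 1; L2[1][2] = 73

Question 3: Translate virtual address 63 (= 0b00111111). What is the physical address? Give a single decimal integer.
vaddr = 63 = 0b00111111
Split: l1_idx=1, l2_idx=3, offset=7
L1[1] = 0
L2[0][3] = 16
paddr = 16 * 8 + 7 = 135

Answer: 135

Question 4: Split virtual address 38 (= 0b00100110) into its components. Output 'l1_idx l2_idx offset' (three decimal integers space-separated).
Answer: 1 0 6

Derivation:
vaddr = 38 = 0b00100110
  top 3 bits -> l1_idx = 1
  next 2 bits -> l2_idx = 0
  bottom 3 bits -> offset = 6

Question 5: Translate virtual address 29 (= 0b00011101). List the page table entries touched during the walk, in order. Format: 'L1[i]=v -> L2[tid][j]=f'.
vaddr = 29 = 0b00011101
Split: l1_idx=0, l2_idx=3, offset=5

Answer: L1[0]=1 -> L2[1][3]=11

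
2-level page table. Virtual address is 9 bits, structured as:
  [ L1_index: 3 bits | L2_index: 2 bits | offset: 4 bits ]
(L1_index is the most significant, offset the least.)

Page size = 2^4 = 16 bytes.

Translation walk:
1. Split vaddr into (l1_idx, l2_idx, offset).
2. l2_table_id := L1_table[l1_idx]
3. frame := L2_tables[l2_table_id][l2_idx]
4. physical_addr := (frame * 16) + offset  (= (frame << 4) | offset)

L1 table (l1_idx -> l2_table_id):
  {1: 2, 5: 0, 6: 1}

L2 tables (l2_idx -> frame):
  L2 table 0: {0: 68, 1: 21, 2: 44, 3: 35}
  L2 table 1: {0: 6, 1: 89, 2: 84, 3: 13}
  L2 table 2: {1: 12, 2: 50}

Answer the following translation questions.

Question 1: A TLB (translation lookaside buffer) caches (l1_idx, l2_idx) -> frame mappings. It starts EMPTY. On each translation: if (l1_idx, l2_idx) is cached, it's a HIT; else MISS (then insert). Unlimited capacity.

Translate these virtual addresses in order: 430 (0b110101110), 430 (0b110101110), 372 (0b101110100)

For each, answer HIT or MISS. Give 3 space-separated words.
Answer: MISS HIT MISS

Derivation:
vaddr=430: (6,2) not in TLB -> MISS, insert
vaddr=430: (6,2) in TLB -> HIT
vaddr=372: (5,3) not in TLB -> MISS, insert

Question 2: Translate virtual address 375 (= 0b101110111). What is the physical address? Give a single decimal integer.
vaddr = 375 = 0b101110111
Split: l1_idx=5, l2_idx=3, offset=7
L1[5] = 0
L2[0][3] = 35
paddr = 35 * 16 + 7 = 567

Answer: 567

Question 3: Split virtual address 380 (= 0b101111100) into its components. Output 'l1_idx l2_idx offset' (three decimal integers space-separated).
Answer: 5 3 12

Derivation:
vaddr = 380 = 0b101111100
  top 3 bits -> l1_idx = 5
  next 2 bits -> l2_idx = 3
  bottom 4 bits -> offset = 12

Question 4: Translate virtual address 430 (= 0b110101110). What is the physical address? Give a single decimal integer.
vaddr = 430 = 0b110101110
Split: l1_idx=6, l2_idx=2, offset=14
L1[6] = 1
L2[1][2] = 84
paddr = 84 * 16 + 14 = 1358

Answer: 1358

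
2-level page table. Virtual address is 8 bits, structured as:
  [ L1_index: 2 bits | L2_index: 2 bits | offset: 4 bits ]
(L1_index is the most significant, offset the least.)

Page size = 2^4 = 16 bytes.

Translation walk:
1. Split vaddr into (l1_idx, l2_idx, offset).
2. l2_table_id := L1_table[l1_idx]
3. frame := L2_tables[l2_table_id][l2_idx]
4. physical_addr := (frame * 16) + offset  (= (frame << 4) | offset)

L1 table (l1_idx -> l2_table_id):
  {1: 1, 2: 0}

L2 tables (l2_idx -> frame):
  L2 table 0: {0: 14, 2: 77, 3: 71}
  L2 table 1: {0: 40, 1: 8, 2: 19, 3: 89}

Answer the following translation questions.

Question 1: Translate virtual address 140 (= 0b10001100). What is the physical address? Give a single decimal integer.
Answer: 236

Derivation:
vaddr = 140 = 0b10001100
Split: l1_idx=2, l2_idx=0, offset=12
L1[2] = 0
L2[0][0] = 14
paddr = 14 * 16 + 12 = 236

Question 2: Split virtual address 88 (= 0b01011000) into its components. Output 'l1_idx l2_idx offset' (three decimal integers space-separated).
Answer: 1 1 8

Derivation:
vaddr = 88 = 0b01011000
  top 2 bits -> l1_idx = 1
  next 2 bits -> l2_idx = 1
  bottom 4 bits -> offset = 8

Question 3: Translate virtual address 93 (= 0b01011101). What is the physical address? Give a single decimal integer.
vaddr = 93 = 0b01011101
Split: l1_idx=1, l2_idx=1, offset=13
L1[1] = 1
L2[1][1] = 8
paddr = 8 * 16 + 13 = 141

Answer: 141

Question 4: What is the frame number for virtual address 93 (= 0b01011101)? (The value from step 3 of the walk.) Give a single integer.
vaddr = 93: l1_idx=1, l2_idx=1
L1[1] = 1; L2[1][1] = 8

Answer: 8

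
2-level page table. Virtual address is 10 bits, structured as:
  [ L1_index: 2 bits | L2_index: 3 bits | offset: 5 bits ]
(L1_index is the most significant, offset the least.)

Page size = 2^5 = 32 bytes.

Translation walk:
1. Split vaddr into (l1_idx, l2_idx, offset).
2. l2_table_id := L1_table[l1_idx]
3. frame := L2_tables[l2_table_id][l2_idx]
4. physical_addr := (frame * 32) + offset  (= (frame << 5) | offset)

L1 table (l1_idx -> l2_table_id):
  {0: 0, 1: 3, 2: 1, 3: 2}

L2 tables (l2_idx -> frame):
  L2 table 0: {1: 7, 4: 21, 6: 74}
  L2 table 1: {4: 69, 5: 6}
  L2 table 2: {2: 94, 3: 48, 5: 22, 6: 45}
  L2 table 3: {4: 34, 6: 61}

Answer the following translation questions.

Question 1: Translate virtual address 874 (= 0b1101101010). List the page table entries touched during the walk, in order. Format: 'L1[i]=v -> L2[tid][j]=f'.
vaddr = 874 = 0b1101101010
Split: l1_idx=3, l2_idx=3, offset=10

Answer: L1[3]=2 -> L2[2][3]=48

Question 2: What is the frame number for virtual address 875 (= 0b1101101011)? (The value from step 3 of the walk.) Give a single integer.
vaddr = 875: l1_idx=3, l2_idx=3
L1[3] = 2; L2[2][3] = 48

Answer: 48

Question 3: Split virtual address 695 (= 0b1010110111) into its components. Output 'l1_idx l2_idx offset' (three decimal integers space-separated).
Answer: 2 5 23

Derivation:
vaddr = 695 = 0b1010110111
  top 2 bits -> l1_idx = 2
  next 3 bits -> l2_idx = 5
  bottom 5 bits -> offset = 23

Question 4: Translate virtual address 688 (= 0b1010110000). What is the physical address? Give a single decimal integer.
vaddr = 688 = 0b1010110000
Split: l1_idx=2, l2_idx=5, offset=16
L1[2] = 1
L2[1][5] = 6
paddr = 6 * 32 + 16 = 208

Answer: 208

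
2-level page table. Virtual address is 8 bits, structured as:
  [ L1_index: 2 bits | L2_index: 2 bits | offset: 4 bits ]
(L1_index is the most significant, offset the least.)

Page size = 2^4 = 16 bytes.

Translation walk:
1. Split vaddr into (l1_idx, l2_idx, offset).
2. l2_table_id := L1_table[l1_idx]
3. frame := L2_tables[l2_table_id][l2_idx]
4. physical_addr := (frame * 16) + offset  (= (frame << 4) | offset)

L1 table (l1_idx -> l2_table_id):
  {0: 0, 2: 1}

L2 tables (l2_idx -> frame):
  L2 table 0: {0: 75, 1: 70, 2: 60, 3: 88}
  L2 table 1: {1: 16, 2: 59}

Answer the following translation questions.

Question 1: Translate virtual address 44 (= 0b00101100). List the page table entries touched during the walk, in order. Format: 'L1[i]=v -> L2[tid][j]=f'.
vaddr = 44 = 0b00101100
Split: l1_idx=0, l2_idx=2, offset=12

Answer: L1[0]=0 -> L2[0][2]=60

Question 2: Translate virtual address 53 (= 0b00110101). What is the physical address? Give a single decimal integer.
Answer: 1413

Derivation:
vaddr = 53 = 0b00110101
Split: l1_idx=0, l2_idx=3, offset=5
L1[0] = 0
L2[0][3] = 88
paddr = 88 * 16 + 5 = 1413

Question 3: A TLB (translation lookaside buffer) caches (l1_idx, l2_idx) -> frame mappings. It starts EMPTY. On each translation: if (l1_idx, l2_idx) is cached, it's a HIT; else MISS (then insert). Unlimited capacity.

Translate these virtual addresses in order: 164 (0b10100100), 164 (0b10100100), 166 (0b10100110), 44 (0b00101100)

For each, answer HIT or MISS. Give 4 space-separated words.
vaddr=164: (2,2) not in TLB -> MISS, insert
vaddr=164: (2,2) in TLB -> HIT
vaddr=166: (2,2) in TLB -> HIT
vaddr=44: (0,2) not in TLB -> MISS, insert

Answer: MISS HIT HIT MISS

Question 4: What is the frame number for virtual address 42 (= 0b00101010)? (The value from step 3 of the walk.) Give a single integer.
Answer: 60

Derivation:
vaddr = 42: l1_idx=0, l2_idx=2
L1[0] = 0; L2[0][2] = 60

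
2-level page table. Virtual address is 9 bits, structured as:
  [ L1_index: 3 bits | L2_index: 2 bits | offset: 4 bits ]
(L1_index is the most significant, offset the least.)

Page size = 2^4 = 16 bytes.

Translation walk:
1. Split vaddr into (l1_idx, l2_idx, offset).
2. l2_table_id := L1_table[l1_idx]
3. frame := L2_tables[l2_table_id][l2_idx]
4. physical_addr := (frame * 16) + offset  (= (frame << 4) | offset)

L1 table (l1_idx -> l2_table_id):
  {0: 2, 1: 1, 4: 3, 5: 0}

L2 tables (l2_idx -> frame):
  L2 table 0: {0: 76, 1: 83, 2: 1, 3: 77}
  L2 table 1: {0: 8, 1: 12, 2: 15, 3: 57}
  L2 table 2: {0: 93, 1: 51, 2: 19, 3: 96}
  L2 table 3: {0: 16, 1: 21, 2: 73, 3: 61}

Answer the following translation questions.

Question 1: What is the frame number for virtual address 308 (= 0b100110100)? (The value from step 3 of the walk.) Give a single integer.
vaddr = 308: l1_idx=4, l2_idx=3
L1[4] = 3; L2[3][3] = 61

Answer: 61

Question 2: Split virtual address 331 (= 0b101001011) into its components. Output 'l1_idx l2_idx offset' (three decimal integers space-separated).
Answer: 5 0 11

Derivation:
vaddr = 331 = 0b101001011
  top 3 bits -> l1_idx = 5
  next 2 bits -> l2_idx = 0
  bottom 4 bits -> offset = 11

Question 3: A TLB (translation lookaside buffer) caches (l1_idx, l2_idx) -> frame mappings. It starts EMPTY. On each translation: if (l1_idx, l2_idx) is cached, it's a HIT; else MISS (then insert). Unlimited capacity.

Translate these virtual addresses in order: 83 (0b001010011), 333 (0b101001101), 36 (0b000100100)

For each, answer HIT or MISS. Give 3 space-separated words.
vaddr=83: (1,1) not in TLB -> MISS, insert
vaddr=333: (5,0) not in TLB -> MISS, insert
vaddr=36: (0,2) not in TLB -> MISS, insert

Answer: MISS MISS MISS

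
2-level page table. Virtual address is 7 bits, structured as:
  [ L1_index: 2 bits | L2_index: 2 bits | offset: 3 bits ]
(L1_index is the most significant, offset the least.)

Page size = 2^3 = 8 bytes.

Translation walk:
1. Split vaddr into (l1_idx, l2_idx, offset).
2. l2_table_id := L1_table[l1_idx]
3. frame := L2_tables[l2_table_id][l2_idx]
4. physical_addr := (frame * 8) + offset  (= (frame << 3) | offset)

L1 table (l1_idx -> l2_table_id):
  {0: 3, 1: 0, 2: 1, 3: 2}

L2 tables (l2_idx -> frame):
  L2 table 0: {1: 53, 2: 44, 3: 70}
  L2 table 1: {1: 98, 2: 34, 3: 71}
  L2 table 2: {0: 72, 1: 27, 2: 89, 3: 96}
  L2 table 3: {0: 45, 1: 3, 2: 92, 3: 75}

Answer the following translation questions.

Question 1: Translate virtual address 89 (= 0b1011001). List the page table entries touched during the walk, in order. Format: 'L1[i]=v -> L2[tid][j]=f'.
vaddr = 89 = 0b1011001
Split: l1_idx=2, l2_idx=3, offset=1

Answer: L1[2]=1 -> L2[1][3]=71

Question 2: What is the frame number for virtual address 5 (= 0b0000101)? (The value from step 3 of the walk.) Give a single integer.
vaddr = 5: l1_idx=0, l2_idx=0
L1[0] = 3; L2[3][0] = 45

Answer: 45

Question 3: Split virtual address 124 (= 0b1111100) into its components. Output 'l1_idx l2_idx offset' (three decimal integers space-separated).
vaddr = 124 = 0b1111100
  top 2 bits -> l1_idx = 3
  next 2 bits -> l2_idx = 3
  bottom 3 bits -> offset = 4

Answer: 3 3 4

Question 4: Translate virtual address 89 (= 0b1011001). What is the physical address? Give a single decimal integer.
vaddr = 89 = 0b1011001
Split: l1_idx=2, l2_idx=3, offset=1
L1[2] = 1
L2[1][3] = 71
paddr = 71 * 8 + 1 = 569

Answer: 569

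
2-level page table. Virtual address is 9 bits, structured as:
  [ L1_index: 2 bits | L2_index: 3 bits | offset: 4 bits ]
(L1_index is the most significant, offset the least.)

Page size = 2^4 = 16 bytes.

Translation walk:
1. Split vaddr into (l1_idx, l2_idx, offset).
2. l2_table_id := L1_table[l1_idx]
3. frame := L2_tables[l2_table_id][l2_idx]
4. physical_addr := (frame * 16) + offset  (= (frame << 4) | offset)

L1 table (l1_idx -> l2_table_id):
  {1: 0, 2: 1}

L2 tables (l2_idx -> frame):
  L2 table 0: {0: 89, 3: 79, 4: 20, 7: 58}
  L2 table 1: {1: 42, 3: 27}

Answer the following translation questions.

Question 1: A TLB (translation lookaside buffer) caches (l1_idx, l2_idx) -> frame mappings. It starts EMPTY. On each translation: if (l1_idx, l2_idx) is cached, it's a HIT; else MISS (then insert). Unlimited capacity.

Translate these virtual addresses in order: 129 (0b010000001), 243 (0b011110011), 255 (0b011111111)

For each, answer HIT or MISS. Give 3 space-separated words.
Answer: MISS MISS HIT

Derivation:
vaddr=129: (1,0) not in TLB -> MISS, insert
vaddr=243: (1,7) not in TLB -> MISS, insert
vaddr=255: (1,7) in TLB -> HIT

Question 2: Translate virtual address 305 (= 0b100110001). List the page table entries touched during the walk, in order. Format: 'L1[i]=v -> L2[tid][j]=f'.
vaddr = 305 = 0b100110001
Split: l1_idx=2, l2_idx=3, offset=1

Answer: L1[2]=1 -> L2[1][3]=27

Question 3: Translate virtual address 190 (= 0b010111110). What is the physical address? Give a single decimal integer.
Answer: 1278

Derivation:
vaddr = 190 = 0b010111110
Split: l1_idx=1, l2_idx=3, offset=14
L1[1] = 0
L2[0][3] = 79
paddr = 79 * 16 + 14 = 1278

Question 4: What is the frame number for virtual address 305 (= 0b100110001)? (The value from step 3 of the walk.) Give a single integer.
vaddr = 305: l1_idx=2, l2_idx=3
L1[2] = 1; L2[1][3] = 27

Answer: 27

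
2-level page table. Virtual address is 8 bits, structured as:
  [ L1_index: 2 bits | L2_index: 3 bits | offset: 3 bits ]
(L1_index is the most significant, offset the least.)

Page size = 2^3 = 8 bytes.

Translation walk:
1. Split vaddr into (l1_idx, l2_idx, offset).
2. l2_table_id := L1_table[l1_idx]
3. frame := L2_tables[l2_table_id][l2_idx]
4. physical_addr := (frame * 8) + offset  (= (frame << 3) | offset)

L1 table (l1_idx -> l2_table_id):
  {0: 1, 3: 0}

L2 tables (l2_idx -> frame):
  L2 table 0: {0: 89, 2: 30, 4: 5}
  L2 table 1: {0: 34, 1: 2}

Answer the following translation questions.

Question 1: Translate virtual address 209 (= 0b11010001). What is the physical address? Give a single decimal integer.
vaddr = 209 = 0b11010001
Split: l1_idx=3, l2_idx=2, offset=1
L1[3] = 0
L2[0][2] = 30
paddr = 30 * 8 + 1 = 241

Answer: 241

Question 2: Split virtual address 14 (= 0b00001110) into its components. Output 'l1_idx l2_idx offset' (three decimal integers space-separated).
vaddr = 14 = 0b00001110
  top 2 bits -> l1_idx = 0
  next 3 bits -> l2_idx = 1
  bottom 3 bits -> offset = 6

Answer: 0 1 6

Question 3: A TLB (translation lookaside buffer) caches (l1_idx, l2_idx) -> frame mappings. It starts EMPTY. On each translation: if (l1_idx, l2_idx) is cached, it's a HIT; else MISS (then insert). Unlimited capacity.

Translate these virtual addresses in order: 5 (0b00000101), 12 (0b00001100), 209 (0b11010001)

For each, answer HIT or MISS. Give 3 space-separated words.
Answer: MISS MISS MISS

Derivation:
vaddr=5: (0,0) not in TLB -> MISS, insert
vaddr=12: (0,1) not in TLB -> MISS, insert
vaddr=209: (3,2) not in TLB -> MISS, insert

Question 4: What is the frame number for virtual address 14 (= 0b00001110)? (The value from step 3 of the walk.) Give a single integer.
vaddr = 14: l1_idx=0, l2_idx=1
L1[0] = 1; L2[1][1] = 2

Answer: 2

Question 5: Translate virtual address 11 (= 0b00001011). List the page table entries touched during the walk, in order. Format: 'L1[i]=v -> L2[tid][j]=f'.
vaddr = 11 = 0b00001011
Split: l1_idx=0, l2_idx=1, offset=3

Answer: L1[0]=1 -> L2[1][1]=2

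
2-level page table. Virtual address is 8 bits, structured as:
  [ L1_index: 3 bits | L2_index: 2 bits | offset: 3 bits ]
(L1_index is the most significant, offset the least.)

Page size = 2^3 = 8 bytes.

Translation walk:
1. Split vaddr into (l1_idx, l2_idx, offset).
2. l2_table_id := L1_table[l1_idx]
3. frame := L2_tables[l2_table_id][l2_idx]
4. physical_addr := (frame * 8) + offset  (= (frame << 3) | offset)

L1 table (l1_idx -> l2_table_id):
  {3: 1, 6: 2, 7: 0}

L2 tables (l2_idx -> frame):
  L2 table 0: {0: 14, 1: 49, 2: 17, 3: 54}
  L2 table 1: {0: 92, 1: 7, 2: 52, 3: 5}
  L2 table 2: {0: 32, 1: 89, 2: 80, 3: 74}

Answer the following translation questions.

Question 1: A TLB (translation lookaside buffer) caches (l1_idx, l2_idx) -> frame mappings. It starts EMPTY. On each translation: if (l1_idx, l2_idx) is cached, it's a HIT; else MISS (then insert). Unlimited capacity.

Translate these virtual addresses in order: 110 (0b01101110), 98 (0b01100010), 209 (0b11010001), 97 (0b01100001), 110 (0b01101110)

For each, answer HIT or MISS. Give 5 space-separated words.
Answer: MISS MISS MISS HIT HIT

Derivation:
vaddr=110: (3,1) not in TLB -> MISS, insert
vaddr=98: (3,0) not in TLB -> MISS, insert
vaddr=209: (6,2) not in TLB -> MISS, insert
vaddr=97: (3,0) in TLB -> HIT
vaddr=110: (3,1) in TLB -> HIT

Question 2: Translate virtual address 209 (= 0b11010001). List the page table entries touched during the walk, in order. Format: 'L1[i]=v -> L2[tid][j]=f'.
vaddr = 209 = 0b11010001
Split: l1_idx=6, l2_idx=2, offset=1

Answer: L1[6]=2 -> L2[2][2]=80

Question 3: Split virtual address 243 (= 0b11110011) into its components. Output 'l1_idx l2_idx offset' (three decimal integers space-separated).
vaddr = 243 = 0b11110011
  top 3 bits -> l1_idx = 7
  next 2 bits -> l2_idx = 2
  bottom 3 bits -> offset = 3

Answer: 7 2 3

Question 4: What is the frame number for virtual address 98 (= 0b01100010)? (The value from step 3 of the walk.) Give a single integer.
Answer: 92

Derivation:
vaddr = 98: l1_idx=3, l2_idx=0
L1[3] = 1; L2[1][0] = 92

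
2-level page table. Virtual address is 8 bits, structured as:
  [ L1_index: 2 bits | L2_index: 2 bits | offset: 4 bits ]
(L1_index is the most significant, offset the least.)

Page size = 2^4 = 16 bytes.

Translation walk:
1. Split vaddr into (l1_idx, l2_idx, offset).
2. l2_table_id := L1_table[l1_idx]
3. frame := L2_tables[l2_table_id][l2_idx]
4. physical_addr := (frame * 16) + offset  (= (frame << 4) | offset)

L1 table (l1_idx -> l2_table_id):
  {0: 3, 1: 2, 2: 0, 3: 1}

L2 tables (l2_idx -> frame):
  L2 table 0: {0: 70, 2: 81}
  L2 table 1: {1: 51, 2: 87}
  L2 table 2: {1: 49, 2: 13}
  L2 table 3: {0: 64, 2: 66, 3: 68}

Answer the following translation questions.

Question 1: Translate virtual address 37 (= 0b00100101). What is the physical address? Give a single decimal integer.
Answer: 1061

Derivation:
vaddr = 37 = 0b00100101
Split: l1_idx=0, l2_idx=2, offset=5
L1[0] = 3
L2[3][2] = 66
paddr = 66 * 16 + 5 = 1061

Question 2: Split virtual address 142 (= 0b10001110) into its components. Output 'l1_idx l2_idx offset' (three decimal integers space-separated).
Answer: 2 0 14

Derivation:
vaddr = 142 = 0b10001110
  top 2 bits -> l1_idx = 2
  next 2 bits -> l2_idx = 0
  bottom 4 bits -> offset = 14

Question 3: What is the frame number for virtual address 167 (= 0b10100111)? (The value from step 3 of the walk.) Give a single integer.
vaddr = 167: l1_idx=2, l2_idx=2
L1[2] = 0; L2[0][2] = 81

Answer: 81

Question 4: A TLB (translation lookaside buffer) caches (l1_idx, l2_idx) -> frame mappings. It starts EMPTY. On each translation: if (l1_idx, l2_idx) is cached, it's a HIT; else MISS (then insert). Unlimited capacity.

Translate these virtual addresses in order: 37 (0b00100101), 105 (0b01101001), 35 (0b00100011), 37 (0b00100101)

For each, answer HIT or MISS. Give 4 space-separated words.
Answer: MISS MISS HIT HIT

Derivation:
vaddr=37: (0,2) not in TLB -> MISS, insert
vaddr=105: (1,2) not in TLB -> MISS, insert
vaddr=35: (0,2) in TLB -> HIT
vaddr=37: (0,2) in TLB -> HIT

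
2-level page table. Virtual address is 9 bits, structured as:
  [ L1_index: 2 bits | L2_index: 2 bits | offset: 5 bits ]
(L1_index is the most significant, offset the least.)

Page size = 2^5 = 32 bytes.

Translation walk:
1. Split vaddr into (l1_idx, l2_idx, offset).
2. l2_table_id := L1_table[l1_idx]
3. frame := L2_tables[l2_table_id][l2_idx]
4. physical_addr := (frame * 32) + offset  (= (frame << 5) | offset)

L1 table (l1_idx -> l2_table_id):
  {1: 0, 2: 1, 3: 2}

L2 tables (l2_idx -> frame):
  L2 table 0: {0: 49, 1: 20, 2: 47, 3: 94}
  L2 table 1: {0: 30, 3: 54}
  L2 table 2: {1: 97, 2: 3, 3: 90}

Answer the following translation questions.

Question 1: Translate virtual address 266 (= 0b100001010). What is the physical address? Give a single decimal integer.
Answer: 970

Derivation:
vaddr = 266 = 0b100001010
Split: l1_idx=2, l2_idx=0, offset=10
L1[2] = 1
L2[1][0] = 30
paddr = 30 * 32 + 10 = 970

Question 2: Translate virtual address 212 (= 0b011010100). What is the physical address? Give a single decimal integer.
Answer: 1524

Derivation:
vaddr = 212 = 0b011010100
Split: l1_idx=1, l2_idx=2, offset=20
L1[1] = 0
L2[0][2] = 47
paddr = 47 * 32 + 20 = 1524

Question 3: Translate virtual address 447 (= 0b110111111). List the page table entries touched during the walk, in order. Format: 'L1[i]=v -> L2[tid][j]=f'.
Answer: L1[3]=2 -> L2[2][1]=97

Derivation:
vaddr = 447 = 0b110111111
Split: l1_idx=3, l2_idx=1, offset=31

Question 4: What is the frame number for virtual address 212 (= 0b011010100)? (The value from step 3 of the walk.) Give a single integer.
Answer: 47

Derivation:
vaddr = 212: l1_idx=1, l2_idx=2
L1[1] = 0; L2[0][2] = 47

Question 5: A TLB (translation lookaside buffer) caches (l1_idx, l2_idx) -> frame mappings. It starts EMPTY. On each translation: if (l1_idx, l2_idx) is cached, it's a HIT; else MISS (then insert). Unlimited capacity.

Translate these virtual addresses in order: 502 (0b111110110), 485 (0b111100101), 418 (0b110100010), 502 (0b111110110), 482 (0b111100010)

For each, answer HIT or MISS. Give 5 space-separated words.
vaddr=502: (3,3) not in TLB -> MISS, insert
vaddr=485: (3,3) in TLB -> HIT
vaddr=418: (3,1) not in TLB -> MISS, insert
vaddr=502: (3,3) in TLB -> HIT
vaddr=482: (3,3) in TLB -> HIT

Answer: MISS HIT MISS HIT HIT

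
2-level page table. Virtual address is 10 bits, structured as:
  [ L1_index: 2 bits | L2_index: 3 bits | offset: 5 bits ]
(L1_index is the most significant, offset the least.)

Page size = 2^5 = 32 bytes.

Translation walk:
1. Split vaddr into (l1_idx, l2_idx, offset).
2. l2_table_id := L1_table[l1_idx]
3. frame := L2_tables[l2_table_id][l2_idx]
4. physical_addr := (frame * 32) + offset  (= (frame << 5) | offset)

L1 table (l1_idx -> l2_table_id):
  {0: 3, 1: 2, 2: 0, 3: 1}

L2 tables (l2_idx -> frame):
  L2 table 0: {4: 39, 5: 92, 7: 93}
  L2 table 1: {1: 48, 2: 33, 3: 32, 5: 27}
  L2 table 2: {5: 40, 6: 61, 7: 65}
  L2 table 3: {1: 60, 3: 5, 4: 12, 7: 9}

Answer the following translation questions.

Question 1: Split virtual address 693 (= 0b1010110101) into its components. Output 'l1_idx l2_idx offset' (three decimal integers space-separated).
vaddr = 693 = 0b1010110101
  top 2 bits -> l1_idx = 2
  next 3 bits -> l2_idx = 5
  bottom 5 bits -> offset = 21

Answer: 2 5 21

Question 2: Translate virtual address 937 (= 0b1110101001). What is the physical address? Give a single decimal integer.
Answer: 873

Derivation:
vaddr = 937 = 0b1110101001
Split: l1_idx=3, l2_idx=5, offset=9
L1[3] = 1
L2[1][5] = 27
paddr = 27 * 32 + 9 = 873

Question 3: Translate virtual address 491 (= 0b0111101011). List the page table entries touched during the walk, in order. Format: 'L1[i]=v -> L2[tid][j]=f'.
vaddr = 491 = 0b0111101011
Split: l1_idx=1, l2_idx=7, offset=11

Answer: L1[1]=2 -> L2[2][7]=65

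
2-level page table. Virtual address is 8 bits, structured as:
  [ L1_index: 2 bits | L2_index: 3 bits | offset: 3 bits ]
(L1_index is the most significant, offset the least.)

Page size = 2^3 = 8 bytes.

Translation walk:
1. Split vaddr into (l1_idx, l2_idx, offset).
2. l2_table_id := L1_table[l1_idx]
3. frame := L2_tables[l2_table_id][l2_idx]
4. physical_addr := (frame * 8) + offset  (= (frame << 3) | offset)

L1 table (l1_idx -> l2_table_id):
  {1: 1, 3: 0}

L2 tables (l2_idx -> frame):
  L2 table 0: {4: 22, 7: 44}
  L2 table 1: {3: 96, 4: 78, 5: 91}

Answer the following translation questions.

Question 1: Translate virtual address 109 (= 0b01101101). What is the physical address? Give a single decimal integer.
vaddr = 109 = 0b01101101
Split: l1_idx=1, l2_idx=5, offset=5
L1[1] = 1
L2[1][5] = 91
paddr = 91 * 8 + 5 = 733

Answer: 733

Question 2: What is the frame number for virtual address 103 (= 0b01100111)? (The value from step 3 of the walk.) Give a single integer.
Answer: 78

Derivation:
vaddr = 103: l1_idx=1, l2_idx=4
L1[1] = 1; L2[1][4] = 78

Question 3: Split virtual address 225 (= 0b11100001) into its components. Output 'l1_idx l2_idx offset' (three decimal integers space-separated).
vaddr = 225 = 0b11100001
  top 2 bits -> l1_idx = 3
  next 3 bits -> l2_idx = 4
  bottom 3 bits -> offset = 1

Answer: 3 4 1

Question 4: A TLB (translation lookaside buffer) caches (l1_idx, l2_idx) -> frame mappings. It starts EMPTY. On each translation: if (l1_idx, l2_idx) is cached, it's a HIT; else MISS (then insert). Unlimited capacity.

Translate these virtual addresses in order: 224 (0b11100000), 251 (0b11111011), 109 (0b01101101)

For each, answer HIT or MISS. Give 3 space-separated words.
Answer: MISS MISS MISS

Derivation:
vaddr=224: (3,4) not in TLB -> MISS, insert
vaddr=251: (3,7) not in TLB -> MISS, insert
vaddr=109: (1,5) not in TLB -> MISS, insert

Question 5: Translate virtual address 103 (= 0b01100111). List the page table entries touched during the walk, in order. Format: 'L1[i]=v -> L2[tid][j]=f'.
vaddr = 103 = 0b01100111
Split: l1_idx=1, l2_idx=4, offset=7

Answer: L1[1]=1 -> L2[1][4]=78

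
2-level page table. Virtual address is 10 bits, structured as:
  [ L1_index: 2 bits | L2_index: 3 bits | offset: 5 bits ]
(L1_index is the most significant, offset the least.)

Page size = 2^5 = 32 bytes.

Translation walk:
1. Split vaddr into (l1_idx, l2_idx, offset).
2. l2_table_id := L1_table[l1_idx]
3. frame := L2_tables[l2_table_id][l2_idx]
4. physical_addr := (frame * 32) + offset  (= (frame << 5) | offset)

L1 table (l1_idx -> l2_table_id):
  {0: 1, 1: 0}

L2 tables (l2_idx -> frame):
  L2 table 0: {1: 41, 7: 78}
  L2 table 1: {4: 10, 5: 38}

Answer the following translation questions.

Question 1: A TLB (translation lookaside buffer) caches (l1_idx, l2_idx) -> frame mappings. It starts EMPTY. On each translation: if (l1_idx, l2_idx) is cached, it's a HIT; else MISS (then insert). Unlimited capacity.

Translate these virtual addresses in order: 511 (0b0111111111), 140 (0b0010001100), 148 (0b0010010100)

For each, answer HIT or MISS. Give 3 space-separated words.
Answer: MISS MISS HIT

Derivation:
vaddr=511: (1,7) not in TLB -> MISS, insert
vaddr=140: (0,4) not in TLB -> MISS, insert
vaddr=148: (0,4) in TLB -> HIT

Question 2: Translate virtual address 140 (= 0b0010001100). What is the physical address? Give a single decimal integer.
Answer: 332

Derivation:
vaddr = 140 = 0b0010001100
Split: l1_idx=0, l2_idx=4, offset=12
L1[0] = 1
L2[1][4] = 10
paddr = 10 * 32 + 12 = 332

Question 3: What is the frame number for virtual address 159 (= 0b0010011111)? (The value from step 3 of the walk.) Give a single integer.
Answer: 10

Derivation:
vaddr = 159: l1_idx=0, l2_idx=4
L1[0] = 1; L2[1][4] = 10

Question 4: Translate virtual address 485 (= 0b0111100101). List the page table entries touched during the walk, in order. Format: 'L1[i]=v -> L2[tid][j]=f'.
Answer: L1[1]=0 -> L2[0][7]=78

Derivation:
vaddr = 485 = 0b0111100101
Split: l1_idx=1, l2_idx=7, offset=5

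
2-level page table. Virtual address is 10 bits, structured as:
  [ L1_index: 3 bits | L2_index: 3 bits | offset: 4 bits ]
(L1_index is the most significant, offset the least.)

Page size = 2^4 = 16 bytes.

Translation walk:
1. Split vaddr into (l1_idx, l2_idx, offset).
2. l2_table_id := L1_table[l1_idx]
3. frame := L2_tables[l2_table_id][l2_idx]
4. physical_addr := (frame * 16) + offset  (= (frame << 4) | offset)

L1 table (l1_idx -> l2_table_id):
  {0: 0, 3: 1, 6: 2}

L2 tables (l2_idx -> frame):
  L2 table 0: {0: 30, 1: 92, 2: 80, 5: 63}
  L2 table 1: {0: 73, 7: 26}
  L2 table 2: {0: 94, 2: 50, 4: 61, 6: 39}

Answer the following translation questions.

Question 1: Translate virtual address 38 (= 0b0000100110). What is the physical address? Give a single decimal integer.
Answer: 1286

Derivation:
vaddr = 38 = 0b0000100110
Split: l1_idx=0, l2_idx=2, offset=6
L1[0] = 0
L2[0][2] = 80
paddr = 80 * 16 + 6 = 1286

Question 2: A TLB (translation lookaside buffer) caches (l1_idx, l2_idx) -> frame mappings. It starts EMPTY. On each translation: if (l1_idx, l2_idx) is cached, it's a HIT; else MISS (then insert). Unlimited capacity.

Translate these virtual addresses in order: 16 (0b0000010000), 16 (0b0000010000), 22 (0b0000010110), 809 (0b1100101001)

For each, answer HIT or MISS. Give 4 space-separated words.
vaddr=16: (0,1) not in TLB -> MISS, insert
vaddr=16: (0,1) in TLB -> HIT
vaddr=22: (0,1) in TLB -> HIT
vaddr=809: (6,2) not in TLB -> MISS, insert

Answer: MISS HIT HIT MISS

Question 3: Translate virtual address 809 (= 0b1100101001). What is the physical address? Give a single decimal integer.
Answer: 809

Derivation:
vaddr = 809 = 0b1100101001
Split: l1_idx=6, l2_idx=2, offset=9
L1[6] = 2
L2[2][2] = 50
paddr = 50 * 16 + 9 = 809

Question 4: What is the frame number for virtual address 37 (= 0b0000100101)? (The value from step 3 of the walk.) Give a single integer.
Answer: 80

Derivation:
vaddr = 37: l1_idx=0, l2_idx=2
L1[0] = 0; L2[0][2] = 80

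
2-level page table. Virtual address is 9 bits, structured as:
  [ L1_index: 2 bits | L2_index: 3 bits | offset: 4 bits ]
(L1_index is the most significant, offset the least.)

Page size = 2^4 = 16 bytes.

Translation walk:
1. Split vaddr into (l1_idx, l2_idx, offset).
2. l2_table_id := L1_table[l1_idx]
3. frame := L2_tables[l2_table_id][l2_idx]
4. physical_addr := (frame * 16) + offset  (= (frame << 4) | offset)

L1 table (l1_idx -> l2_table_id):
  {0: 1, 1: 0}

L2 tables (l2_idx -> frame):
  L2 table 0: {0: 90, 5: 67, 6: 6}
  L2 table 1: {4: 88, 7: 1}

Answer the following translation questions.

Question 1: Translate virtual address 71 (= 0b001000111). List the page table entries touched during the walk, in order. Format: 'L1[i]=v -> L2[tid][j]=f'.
Answer: L1[0]=1 -> L2[1][4]=88

Derivation:
vaddr = 71 = 0b001000111
Split: l1_idx=0, l2_idx=4, offset=7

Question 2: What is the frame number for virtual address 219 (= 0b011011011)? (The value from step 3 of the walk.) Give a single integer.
vaddr = 219: l1_idx=1, l2_idx=5
L1[1] = 0; L2[0][5] = 67

Answer: 67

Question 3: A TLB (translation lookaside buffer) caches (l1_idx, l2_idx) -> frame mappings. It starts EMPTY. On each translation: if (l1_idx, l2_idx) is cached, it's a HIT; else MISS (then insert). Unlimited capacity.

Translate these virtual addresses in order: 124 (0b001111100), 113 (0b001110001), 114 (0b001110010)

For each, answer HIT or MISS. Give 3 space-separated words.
vaddr=124: (0,7) not in TLB -> MISS, insert
vaddr=113: (0,7) in TLB -> HIT
vaddr=114: (0,7) in TLB -> HIT

Answer: MISS HIT HIT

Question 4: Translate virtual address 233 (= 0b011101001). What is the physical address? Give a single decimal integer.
Answer: 105

Derivation:
vaddr = 233 = 0b011101001
Split: l1_idx=1, l2_idx=6, offset=9
L1[1] = 0
L2[0][6] = 6
paddr = 6 * 16 + 9 = 105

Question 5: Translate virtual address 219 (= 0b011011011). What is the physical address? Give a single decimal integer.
Answer: 1083

Derivation:
vaddr = 219 = 0b011011011
Split: l1_idx=1, l2_idx=5, offset=11
L1[1] = 0
L2[0][5] = 67
paddr = 67 * 16 + 11 = 1083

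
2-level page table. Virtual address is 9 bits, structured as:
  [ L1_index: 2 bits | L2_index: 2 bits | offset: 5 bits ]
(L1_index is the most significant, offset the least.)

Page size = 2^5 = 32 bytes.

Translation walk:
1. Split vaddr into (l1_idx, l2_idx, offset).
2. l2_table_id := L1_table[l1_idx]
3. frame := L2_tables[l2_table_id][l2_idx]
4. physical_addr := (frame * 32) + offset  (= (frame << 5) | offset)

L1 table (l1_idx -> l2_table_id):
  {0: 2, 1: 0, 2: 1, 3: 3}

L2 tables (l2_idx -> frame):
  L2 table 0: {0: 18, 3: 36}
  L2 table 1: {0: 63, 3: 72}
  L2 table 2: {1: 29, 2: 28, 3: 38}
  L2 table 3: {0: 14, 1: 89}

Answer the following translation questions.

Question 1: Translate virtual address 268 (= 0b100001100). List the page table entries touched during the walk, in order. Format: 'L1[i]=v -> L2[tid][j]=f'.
vaddr = 268 = 0b100001100
Split: l1_idx=2, l2_idx=0, offset=12

Answer: L1[2]=1 -> L2[1][0]=63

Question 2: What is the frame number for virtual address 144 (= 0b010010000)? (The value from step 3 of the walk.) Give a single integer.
Answer: 18

Derivation:
vaddr = 144: l1_idx=1, l2_idx=0
L1[1] = 0; L2[0][0] = 18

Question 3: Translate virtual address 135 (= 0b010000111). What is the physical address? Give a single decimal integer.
Answer: 583

Derivation:
vaddr = 135 = 0b010000111
Split: l1_idx=1, l2_idx=0, offset=7
L1[1] = 0
L2[0][0] = 18
paddr = 18 * 32 + 7 = 583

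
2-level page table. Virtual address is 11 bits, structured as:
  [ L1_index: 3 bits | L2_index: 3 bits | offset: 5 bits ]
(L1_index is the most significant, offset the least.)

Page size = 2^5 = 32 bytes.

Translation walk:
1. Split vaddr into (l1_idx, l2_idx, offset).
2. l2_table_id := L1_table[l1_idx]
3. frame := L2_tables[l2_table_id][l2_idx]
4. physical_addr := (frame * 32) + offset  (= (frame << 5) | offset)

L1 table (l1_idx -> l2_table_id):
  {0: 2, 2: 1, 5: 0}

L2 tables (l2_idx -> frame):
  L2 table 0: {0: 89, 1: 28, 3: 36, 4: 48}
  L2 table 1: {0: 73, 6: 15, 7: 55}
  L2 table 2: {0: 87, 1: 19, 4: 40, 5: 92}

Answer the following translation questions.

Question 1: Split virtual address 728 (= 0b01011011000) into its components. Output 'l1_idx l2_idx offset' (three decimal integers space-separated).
vaddr = 728 = 0b01011011000
  top 3 bits -> l1_idx = 2
  next 3 bits -> l2_idx = 6
  bottom 5 bits -> offset = 24

Answer: 2 6 24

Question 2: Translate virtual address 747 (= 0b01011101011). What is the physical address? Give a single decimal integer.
Answer: 1771

Derivation:
vaddr = 747 = 0b01011101011
Split: l1_idx=2, l2_idx=7, offset=11
L1[2] = 1
L2[1][7] = 55
paddr = 55 * 32 + 11 = 1771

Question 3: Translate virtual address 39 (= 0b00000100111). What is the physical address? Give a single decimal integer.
vaddr = 39 = 0b00000100111
Split: l1_idx=0, l2_idx=1, offset=7
L1[0] = 2
L2[2][1] = 19
paddr = 19 * 32 + 7 = 615

Answer: 615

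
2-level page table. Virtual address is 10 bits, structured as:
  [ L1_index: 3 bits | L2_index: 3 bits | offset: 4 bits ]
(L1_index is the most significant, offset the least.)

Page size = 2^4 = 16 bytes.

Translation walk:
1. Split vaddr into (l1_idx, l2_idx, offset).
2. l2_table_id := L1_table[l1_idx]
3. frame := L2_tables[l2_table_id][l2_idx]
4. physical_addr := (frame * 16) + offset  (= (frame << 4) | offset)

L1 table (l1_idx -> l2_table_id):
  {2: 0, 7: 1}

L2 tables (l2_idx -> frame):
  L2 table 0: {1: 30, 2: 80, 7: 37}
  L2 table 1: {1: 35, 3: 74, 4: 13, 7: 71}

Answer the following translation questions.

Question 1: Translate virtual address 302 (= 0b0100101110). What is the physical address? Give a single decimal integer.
Answer: 1294

Derivation:
vaddr = 302 = 0b0100101110
Split: l1_idx=2, l2_idx=2, offset=14
L1[2] = 0
L2[0][2] = 80
paddr = 80 * 16 + 14 = 1294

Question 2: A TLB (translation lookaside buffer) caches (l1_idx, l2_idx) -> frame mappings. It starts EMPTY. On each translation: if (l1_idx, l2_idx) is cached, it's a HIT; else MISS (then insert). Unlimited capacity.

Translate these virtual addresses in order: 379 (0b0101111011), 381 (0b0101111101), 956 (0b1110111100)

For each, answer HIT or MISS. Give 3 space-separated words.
vaddr=379: (2,7) not in TLB -> MISS, insert
vaddr=381: (2,7) in TLB -> HIT
vaddr=956: (7,3) not in TLB -> MISS, insert

Answer: MISS HIT MISS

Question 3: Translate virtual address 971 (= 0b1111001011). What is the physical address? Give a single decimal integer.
Answer: 219

Derivation:
vaddr = 971 = 0b1111001011
Split: l1_idx=7, l2_idx=4, offset=11
L1[7] = 1
L2[1][4] = 13
paddr = 13 * 16 + 11 = 219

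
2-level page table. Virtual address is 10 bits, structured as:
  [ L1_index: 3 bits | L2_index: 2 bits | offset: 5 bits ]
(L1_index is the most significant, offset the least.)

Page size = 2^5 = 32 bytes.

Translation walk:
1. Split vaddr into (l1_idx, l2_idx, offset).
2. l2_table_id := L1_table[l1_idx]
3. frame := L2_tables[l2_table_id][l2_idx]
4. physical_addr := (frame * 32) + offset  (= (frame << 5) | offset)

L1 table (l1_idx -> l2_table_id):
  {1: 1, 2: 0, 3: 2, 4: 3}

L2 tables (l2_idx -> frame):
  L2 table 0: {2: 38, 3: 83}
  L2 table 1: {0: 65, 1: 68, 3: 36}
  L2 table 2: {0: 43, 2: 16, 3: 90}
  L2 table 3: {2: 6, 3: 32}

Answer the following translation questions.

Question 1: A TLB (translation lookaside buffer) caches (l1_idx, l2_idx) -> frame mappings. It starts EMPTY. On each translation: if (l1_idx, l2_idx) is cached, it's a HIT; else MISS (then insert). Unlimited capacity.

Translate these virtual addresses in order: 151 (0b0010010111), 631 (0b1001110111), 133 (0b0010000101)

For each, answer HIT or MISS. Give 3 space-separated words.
Answer: MISS MISS HIT

Derivation:
vaddr=151: (1,0) not in TLB -> MISS, insert
vaddr=631: (4,3) not in TLB -> MISS, insert
vaddr=133: (1,0) in TLB -> HIT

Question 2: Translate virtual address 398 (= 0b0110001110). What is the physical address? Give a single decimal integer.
vaddr = 398 = 0b0110001110
Split: l1_idx=3, l2_idx=0, offset=14
L1[3] = 2
L2[2][0] = 43
paddr = 43 * 32 + 14 = 1390

Answer: 1390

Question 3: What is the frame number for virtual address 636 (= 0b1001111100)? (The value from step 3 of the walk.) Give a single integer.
Answer: 32

Derivation:
vaddr = 636: l1_idx=4, l2_idx=3
L1[4] = 3; L2[3][3] = 32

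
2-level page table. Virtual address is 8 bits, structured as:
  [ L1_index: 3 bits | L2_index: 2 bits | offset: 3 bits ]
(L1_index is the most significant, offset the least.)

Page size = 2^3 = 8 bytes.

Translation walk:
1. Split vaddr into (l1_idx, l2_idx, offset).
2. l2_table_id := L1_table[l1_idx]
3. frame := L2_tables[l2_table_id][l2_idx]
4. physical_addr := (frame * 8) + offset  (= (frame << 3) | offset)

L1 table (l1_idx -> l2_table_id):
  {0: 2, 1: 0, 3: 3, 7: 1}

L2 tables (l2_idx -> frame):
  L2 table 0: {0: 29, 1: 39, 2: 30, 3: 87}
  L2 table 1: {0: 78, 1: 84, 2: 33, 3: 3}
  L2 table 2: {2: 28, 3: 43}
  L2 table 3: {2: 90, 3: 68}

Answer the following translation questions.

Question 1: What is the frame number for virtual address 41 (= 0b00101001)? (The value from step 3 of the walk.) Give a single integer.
Answer: 39

Derivation:
vaddr = 41: l1_idx=1, l2_idx=1
L1[1] = 0; L2[0][1] = 39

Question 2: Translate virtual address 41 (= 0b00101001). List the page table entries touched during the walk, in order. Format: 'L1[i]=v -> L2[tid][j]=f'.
vaddr = 41 = 0b00101001
Split: l1_idx=1, l2_idx=1, offset=1

Answer: L1[1]=0 -> L2[0][1]=39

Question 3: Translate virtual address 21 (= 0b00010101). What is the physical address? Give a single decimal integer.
vaddr = 21 = 0b00010101
Split: l1_idx=0, l2_idx=2, offset=5
L1[0] = 2
L2[2][2] = 28
paddr = 28 * 8 + 5 = 229

Answer: 229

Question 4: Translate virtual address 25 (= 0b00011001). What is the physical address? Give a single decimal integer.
vaddr = 25 = 0b00011001
Split: l1_idx=0, l2_idx=3, offset=1
L1[0] = 2
L2[2][3] = 43
paddr = 43 * 8 + 1 = 345

Answer: 345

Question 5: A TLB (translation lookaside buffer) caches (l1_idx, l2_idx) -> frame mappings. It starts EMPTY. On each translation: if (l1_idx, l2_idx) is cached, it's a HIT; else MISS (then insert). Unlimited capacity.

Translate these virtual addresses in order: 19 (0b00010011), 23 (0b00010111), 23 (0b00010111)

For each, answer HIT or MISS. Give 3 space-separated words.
vaddr=19: (0,2) not in TLB -> MISS, insert
vaddr=23: (0,2) in TLB -> HIT
vaddr=23: (0,2) in TLB -> HIT

Answer: MISS HIT HIT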